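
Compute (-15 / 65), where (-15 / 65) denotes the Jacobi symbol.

(-15 / 65)
  = (50 / 65)    [-15 ≡ 50 mod 65]
  = (25 / 65)    [65 ≡ 1 mod 8 ⇒ (2 / 65) = +1]
  = (65 / 25)    [QR: 25 ≡ 1 mod 4, sign kept]
  = (15 / 25)    [65 ≡ 15 mod 25]
  = (25 / 15)    [QR: 25 ≡ 1 mod 4, sign kept]
  = (10 / 15)    [25 ≡ 10 mod 15]
  = (5 / 15)    [15 ≡ 7 mod 8 ⇒ (2 / 15) = +1]
  = (15 / 5)    [QR: 5 ≡ 1 mod 4, sign kept]
  = (0 / 5)    [15 ≡ 0 mod 5]
  = 0    [numerator 0, gcd > 1]

0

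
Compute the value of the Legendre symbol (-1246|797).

1

(-1246|797)
  = (348|797)    [-1246 ≡ 348 mod 797]
  = (87|797)    [797 ≡ 5 mod 8 ⇒ (2|797)^2 = +1]
  = (797|87)    [QR: 797 ≡ 1 mod 4, sign kept]
  = (14|87)    [797 ≡ 14 mod 87]
  = (7|87)    [87 ≡ 7 mod 8 ⇒ (2|87) = +1]
  = -(87|7)    [QR: both ≡ 3 mod 4, sign flips]
  = -(3|7)    [87 ≡ 3 mod 7]
  = (7|3)    [QR: both ≡ 3 mod 4, sign flips]
  = (1|3)    [7 ≡ 1 mod 3]
  = 1    [(1|3) = 1]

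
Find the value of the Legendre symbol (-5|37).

(-5|37)
  = (5|37)    [37 ≡ 1 mod 4 ⇒ (-1|37) = +1]
  = (37|5)    [QR: 5 ≡ 1 mod 4, sign kept]
  = (2|5)    [37 ≡ 2 mod 5]
  = -(1|5)    [5 ≡ 5 mod 8 ⇒ (2|5) = -1]
  = -1    [(1|5) = 1]

-1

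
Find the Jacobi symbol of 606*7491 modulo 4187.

-1

By multiplicativity, (606·7491 / 4187) = (606 / 4187)·(7491 / 4187).
First factor (606 / 4187):
(606 / 4187)
  = -(303 / 4187)    [4187 ≡ 3 mod 8 ⇒ (2 / 4187) = -1]
  = (4187 / 303)    [QR: both ≡ 3 mod 4, sign flips]
  = (248 / 303)    [4187 ≡ 248 mod 303]
  = (31 / 303)    [303 ≡ 7 mod 8 ⇒ (2 / 303)^3 = +1]
  = -(303 / 31)    [QR: both ≡ 3 mod 4, sign flips]
  = -(24 / 31)    [303 ≡ 24 mod 31]
  = -(3 / 31)    [31 ≡ 7 mod 8 ⇒ (2 / 31)^3 = +1]
  = (31 / 3)    [QR: both ≡ 3 mod 4, sign flips]
  = (1 / 3)    [31 ≡ 1 mod 3]
  = 1    [(1 / 3) = 1]
Second factor (7491 / 4187):
(7491 / 4187)
  = (3304 / 4187)    [7491 ≡ 3304 mod 4187]
  = -(413 / 4187)    [4187 ≡ 3 mod 8 ⇒ (2 / 4187)^3 = -1]
  = -(4187 / 413)    [QR: 413 ≡ 1 mod 4, sign kept]
  = -(57 / 413)    [4187 ≡ 57 mod 413]
  = -(413 / 57)    [QR: 57 ≡ 1 mod 4, sign kept]
  = -(14 / 57)    [413 ≡ 14 mod 57]
  = -(7 / 57)    [57 ≡ 1 mod 8 ⇒ (2 / 57) = +1]
  = -(57 / 7)    [QR: 57 ≡ 1 mod 4, sign kept]
  = -(1 / 7)    [57 ≡ 1 mod 7]
  = -1    [(1 / 7) = 1]
Product: (1)·(-1) = -1.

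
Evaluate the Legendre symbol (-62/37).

1

(-62/37)
  = (12/37)    [-62 ≡ 12 mod 37]
  = (3/37)    [37 ≡ 5 mod 8 ⇒ (2/37)^2 = +1]
  = (37/3)    [QR: 37 ≡ 1 mod 4, sign kept]
  = (1/3)    [37 ≡ 1 mod 3]
  = 1    [(1/3) = 1]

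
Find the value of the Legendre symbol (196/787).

1

(196/787)
  = (49/787)    [787 ≡ 3 mod 8 ⇒ (2/787)^2 = +1]
  = (787/49)    [QR: 49 ≡ 1 mod 4, sign kept]
  = (3/49)    [787 ≡ 3 mod 49]
  = (49/3)    [QR: 49 ≡ 1 mod 4, sign kept]
  = (1/3)    [49 ≡ 1 mod 3]
  = 1    [(1/3) = 1]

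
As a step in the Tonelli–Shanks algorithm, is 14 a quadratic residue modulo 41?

no

Factor out 2: 14 = 2·7. Since 41 ≡ 1 (mod 8), (2|41) = +1. Now have (7|41).
41 ≡ 1 (mod 4), so quadratic reciprocity gives (7|41) = (41|7). Reduce: 41 ≡ 6 (mod 7). Now have (6|7).
Factor out 2: 6 = 2·3. Since 7 ≡ 7 (mod 8), (2|7) = +1. Now have (3|7).
Both 3 ≡ 3 and 7 ≡ 3 (mod 4), so reciprocity gives (3|7) = -(7|3). Reduce: 7 ≡ 1 (mod 3). Now have -(1|3).
(1|3) = 1. Collecting the sign factors: -1.
The Legendre symbol is -1, so x^2 ≡ 14 (mod 41) has no solution.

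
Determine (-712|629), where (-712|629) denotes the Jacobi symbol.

(-712|629)
  = (546|629)    [-712 ≡ 546 mod 629]
  = -(273|629)    [629 ≡ 5 mod 8 ⇒ (2|629) = -1]
  = -(629|273)    [QR: 273 ≡ 1 mod 4, sign kept]
  = -(83|273)    [629 ≡ 83 mod 273]
  = -(273|83)    [QR: 273 ≡ 1 mod 4, sign kept]
  = -(24|83)    [273 ≡ 24 mod 83]
  = (3|83)    [83 ≡ 3 mod 8 ⇒ (2|83)^3 = -1]
  = -(83|3)    [QR: both ≡ 3 mod 4, sign flips]
  = -(2|3)    [83 ≡ 2 mod 3]
  = (1|3)    [3 ≡ 3 mod 8 ⇒ (2|3) = -1]
  = 1    [(1|3) = 1]

1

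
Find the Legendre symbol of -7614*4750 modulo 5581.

By multiplicativity, (-7614·4750|5581) = (-7614|5581)·(4750|5581).
First factor (-7614|5581):
(-7614|5581)
  = (7614|5581)    [5581 ≡ 1 mod 4 ⇒ (-1|5581) = +1]
  = (2033|5581)    [7614 ≡ 2033 mod 5581]
  = (5581|2033)    [QR: 2033 ≡ 1 mod 4, sign kept]
  = (1515|2033)    [5581 ≡ 1515 mod 2033]
  = (2033|1515)    [QR: 2033 ≡ 1 mod 4, sign kept]
  = (518|1515)    [2033 ≡ 518 mod 1515]
  = -(259|1515)    [1515 ≡ 3 mod 8 ⇒ (2|1515) = -1]
  = (1515|259)    [QR: both ≡ 3 mod 4, sign flips]
  = (220|259)    [1515 ≡ 220 mod 259]
  = (55|259)    [259 ≡ 3 mod 8 ⇒ (2|259)^2 = +1]
  = -(259|55)    [QR: both ≡ 3 mod 4, sign flips]
  = -(39|55)    [259 ≡ 39 mod 55]
  = (55|39)    [QR: both ≡ 3 mod 4, sign flips]
  = (16|39)    [55 ≡ 16 mod 39]
  = (1|39)    [39 ≡ 7 mod 8 ⇒ (2|39)^4 = +1]
  = 1    [(1|39) = 1]
Second factor (4750|5581):
(4750|5581)
  = -(2375|5581)    [5581 ≡ 5 mod 8 ⇒ (2|5581) = -1]
  = -(5581|2375)    [QR: 5581 ≡ 1 mod 4, sign kept]
  = -(831|2375)    [5581 ≡ 831 mod 2375]
  = (2375|831)    [QR: both ≡ 3 mod 4, sign flips]
  = (713|831)    [2375 ≡ 713 mod 831]
  = (831|713)    [QR: 713 ≡ 1 mod 4, sign kept]
  = (118|713)    [831 ≡ 118 mod 713]
  = (59|713)    [713 ≡ 1 mod 8 ⇒ (2|713) = +1]
  = (713|59)    [QR: 713 ≡ 1 mod 4, sign kept]
  = (5|59)    [713 ≡ 5 mod 59]
  = (59|5)    [QR: 5 ≡ 1 mod 4, sign kept]
  = (4|5)    [59 ≡ 4 mod 5]
  = (1|5)    [5 ≡ 5 mod 8 ⇒ (2|5)^2 = +1]
  = 1    [(1|5) = 1]
Product: (1)·(1) = 1.

1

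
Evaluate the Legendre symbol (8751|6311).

Reduce the numerator: 8751 ≡ 2440 (mod 6311), so (8751|6311) = (2440|6311).
Factor out 2: 2440 = 2^3·305. Since 6311 ≡ 7 (mod 8), (2|6311) = +1, and (2|6311)^3 = +1. Now have (305|6311).
305 ≡ 1 (mod 4), so quadratic reciprocity gives (305|6311) = (6311|305). Reduce: 6311 ≡ 211 (mod 305). Now have (211|305).
305 ≡ 1 (mod 4), so quadratic reciprocity gives (211|305) = (305|211). Reduce: 305 ≡ 94 (mod 211). Now have (94|211).
Factor out 2: 94 = 2·47. Since 211 ≡ 3 (mod 8), (2|211) = -1. Now have -(47|211).
Both 47 ≡ 3 and 211 ≡ 3 (mod 4), so reciprocity gives (47|211) = -(211|47). Reduce: 211 ≡ 23 (mod 47). Now have (23|47).
Both 23 ≡ 3 and 47 ≡ 3 (mod 4), so reciprocity gives (23|47) = -(47|23). Reduce: 47 ≡ 1 (mod 23). Now have -(1|23).
(1|23) = 1. Collecting the sign factors: -1.

-1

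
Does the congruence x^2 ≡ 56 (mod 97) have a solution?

no

Factor out 2: 56 = 2^3·7. Since 97 ≡ 1 (mod 8), (2|97) = +1, and (2|97)^3 = +1. Now have (7|97).
97 ≡ 1 (mod 4), so quadratic reciprocity gives (7|97) = (97|7). Reduce: 97 ≡ 6 (mod 7). Now have (6|7).
Factor out 2: 6 = 2·3. Since 7 ≡ 7 (mod 8), (2|7) = +1. Now have (3|7).
Both 3 ≡ 3 and 7 ≡ 3 (mod 4), so reciprocity gives (3|7) = -(7|3). Reduce: 7 ≡ 1 (mod 3). Now have -(1|3).
(1|3) = 1. Collecting the sign factors: -1.
(56|97) = -1, and 97 is prime, so 56 is not a quadratic residue mod 97.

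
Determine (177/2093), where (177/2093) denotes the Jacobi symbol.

(177/2093)
  = (2093/177)    [QR: 177 ≡ 1 mod 4, sign kept]
  = (146/177)    [2093 ≡ 146 mod 177]
  = (73/177)    [177 ≡ 1 mod 8 ⇒ (2/177) = +1]
  = (177/73)    [QR: 73 ≡ 1 mod 4, sign kept]
  = (31/73)    [177 ≡ 31 mod 73]
  = (73/31)    [QR: 73 ≡ 1 mod 4, sign kept]
  = (11/31)    [73 ≡ 11 mod 31]
  = -(31/11)    [QR: both ≡ 3 mod 4, sign flips]
  = -(9/11)    [31 ≡ 9 mod 11]
  = -(11/9)    [QR: 9 ≡ 1 mod 4, sign kept]
  = -(2/9)    [11 ≡ 2 mod 9]
  = -(1/9)    [9 ≡ 1 mod 8 ⇒ (2/9) = +1]
  = -1    [(1/9) = 1]

-1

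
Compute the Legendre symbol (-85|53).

-1

(-85|53)
  = (21|53)    [-85 ≡ 21 mod 53]
  = (53|21)    [QR: 21 ≡ 1 mod 4, sign kept]
  = (11|21)    [53 ≡ 11 mod 21]
  = (21|11)    [QR: 21 ≡ 1 mod 4, sign kept]
  = (10|11)    [21 ≡ 10 mod 11]
  = -(5|11)    [11 ≡ 3 mod 8 ⇒ (2|11) = -1]
  = -(11|5)    [QR: 5 ≡ 1 mod 4, sign kept]
  = -(1|5)    [11 ≡ 1 mod 5]
  = -1    [(1|5) = 1]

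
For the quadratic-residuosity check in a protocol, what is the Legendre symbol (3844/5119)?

(3844/5119)
  = (961/5119)    [5119 ≡ 7 mod 8 ⇒ (2/5119)^2 = +1]
  = (5119/961)    [QR: 961 ≡ 1 mod 4, sign kept]
  = (314/961)    [5119 ≡ 314 mod 961]
  = (157/961)    [961 ≡ 1 mod 8 ⇒ (2/961) = +1]
  = (961/157)    [QR: 157 ≡ 1 mod 4, sign kept]
  = (19/157)    [961 ≡ 19 mod 157]
  = (157/19)    [QR: 157 ≡ 1 mod 4, sign kept]
  = (5/19)    [157 ≡ 5 mod 19]
  = (19/5)    [QR: 5 ≡ 1 mod 4, sign kept]
  = (4/5)    [19 ≡ 4 mod 5]
  = (1/5)    [5 ≡ 5 mod 8 ⇒ (2/5)^2 = +1]
  = 1    [(1/5) = 1]

1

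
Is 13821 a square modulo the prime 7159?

no

Reduce the numerator: 13821 ≡ 6662 (mod 7159), so (13821/7159) = (6662/7159).
Factor out 2: 6662 = 2·3331. Since 7159 ≡ 7 (mod 8), (2/7159) = +1. Now have (3331/7159).
Both 3331 ≡ 3 and 7159 ≡ 3 (mod 4), so reciprocity gives (3331/7159) = -(7159/3331). Reduce: 7159 ≡ 497 (mod 3331). Now have -(497/3331).
497 ≡ 1 (mod 4), so quadratic reciprocity gives (497/3331) = (3331/497). Reduce: 3331 ≡ 349 (mod 497). Now have -(349/497).
349 ≡ 1 (mod 4), so quadratic reciprocity gives (349/497) = (497/349). Reduce: 497 ≡ 148 (mod 349). Now have -(148/349).
Factor out 2: 148 = 2^2·37. Since 349 ≡ 5 (mod 8), (2/349) = -1, and (2/349)^2 = +1. Now have -(37/349).
37 ≡ 1 (mod 4), so quadratic reciprocity gives (37/349) = (349/37). Reduce: 349 ≡ 16 (mod 37). Now have -(16/37).
Factor out 2: 16 = 2^4. Since 37 ≡ 5 (mod 8), (2/37) = -1, and (2/37)^4 = +1. Now have -(1/37).
(1/37) = 1. Collecting the sign factors: -1.
(13821/7159) = -1, and 7159 is prime, so 13821 is not a quadratic residue mod 7159.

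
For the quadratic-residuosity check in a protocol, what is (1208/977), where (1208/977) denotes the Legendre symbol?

-1

(1208/977)
  = (231/977)    [1208 ≡ 231 mod 977]
  = (977/231)    [QR: 977 ≡ 1 mod 4, sign kept]
  = (53/231)    [977 ≡ 53 mod 231]
  = (231/53)    [QR: 53 ≡ 1 mod 4, sign kept]
  = (19/53)    [231 ≡ 19 mod 53]
  = (53/19)    [QR: 53 ≡ 1 mod 4, sign kept]
  = (15/19)    [53 ≡ 15 mod 19]
  = -(19/15)    [QR: both ≡ 3 mod 4, sign flips]
  = -(4/15)    [19 ≡ 4 mod 15]
  = -(1/15)    [15 ≡ 7 mod 8 ⇒ (2/15)^2 = +1]
  = -1    [(1/15) = 1]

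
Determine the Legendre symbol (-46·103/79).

1

By multiplicativity, (-46·103/79) = (-46/79)·(103/79).
First factor (-46/79):
(-46/79)
  = (33/79)    [-46 ≡ 33 mod 79]
  = (79/33)    [QR: 33 ≡ 1 mod 4, sign kept]
  = (13/33)    [79 ≡ 13 mod 33]
  = (33/13)    [QR: 13 ≡ 1 mod 4, sign kept]
  = (7/13)    [33 ≡ 7 mod 13]
  = (13/7)    [QR: 13 ≡ 1 mod 4, sign kept]
  = (6/7)    [13 ≡ 6 mod 7]
  = (3/7)    [7 ≡ 7 mod 8 ⇒ (2/7) = +1]
  = -(7/3)    [QR: both ≡ 3 mod 4, sign flips]
  = -(1/3)    [7 ≡ 1 mod 3]
  = -1    [(1/3) = 1]
Second factor (103/79):
(103/79)
  = (24/79)    [103 ≡ 24 mod 79]
  = (3/79)    [79 ≡ 7 mod 8 ⇒ (2/79)^3 = +1]
  = -(79/3)    [QR: both ≡ 3 mod 4, sign flips]
  = -(1/3)    [79 ≡ 1 mod 3]
  = -1    [(1/3) = 1]
Product: (-1)·(-1) = 1.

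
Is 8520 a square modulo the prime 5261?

(8520/5261)
  = (3259/5261)    [8520 ≡ 3259 mod 5261]
  = (5261/3259)    [QR: 5261 ≡ 1 mod 4, sign kept]
  = (2002/3259)    [5261 ≡ 2002 mod 3259]
  = -(1001/3259)    [3259 ≡ 3 mod 8 ⇒ (2/3259) = -1]
  = -(3259/1001)    [QR: 1001 ≡ 1 mod 4, sign kept]
  = -(256/1001)    [3259 ≡ 256 mod 1001]
  = -(1/1001)    [1001 ≡ 1 mod 8 ⇒ (2/1001)^8 = +1]
  = -1    [(1/1001) = 1]
The Legendre symbol is -1, so x^2 ≡ 8520 (mod 5261) has no solution.

no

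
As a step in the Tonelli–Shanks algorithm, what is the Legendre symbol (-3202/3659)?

1

Reduce the numerator: -3202 ≡ 457 (mod 3659), so (-3202/3659) = (457/3659).
457 ≡ 1 (mod 4), so quadratic reciprocity gives (457/3659) = (3659/457). Reduce: 3659 ≡ 3 (mod 457). Now have (3/457).
457 ≡ 1 (mod 4), so quadratic reciprocity gives (3/457) = (457/3). Reduce: 457 ≡ 1 (mod 3). Now have (1/3).
(1/3) = 1. Collecting the sign factors: 1.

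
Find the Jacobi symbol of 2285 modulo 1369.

1

Reduce the numerator: 2285 ≡ 916 (mod 1369), so (2285|1369) = (916|1369).
Factor out 2: 916 = 2^2·229. Since 1369 ≡ 1 (mod 8), (2|1369) = +1, and (2|1369)^2 = +1. Now have (229|1369).
229 ≡ 1 (mod 4), so quadratic reciprocity gives (229|1369) = (1369|229). Reduce: 1369 ≡ 224 (mod 229). Now have (224|229).
Factor out 2: 224 = 2^5·7. Since 229 ≡ 5 (mod 8), (2|229) = -1, and (2|229)^5 = -1. Now have -(7|229).
229 ≡ 1 (mod 4), so quadratic reciprocity gives (7|229) = (229|7). Reduce: 229 ≡ 5 (mod 7). Now have -(5|7).
5 ≡ 1 (mod 4), so quadratic reciprocity gives (5|7) = (7|5). Reduce: 7 ≡ 2 (mod 5). Now have -(2|5).
Factor out 2: 2 = 2. Since 5 ≡ 5 (mod 8), (2|5) = -1. Now have (1|5).
(1|5) = 1. Collecting the sign factors: 1.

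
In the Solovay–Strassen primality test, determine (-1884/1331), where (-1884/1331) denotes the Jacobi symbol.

Reduce the numerator: -1884 ≡ 778 (mod 1331), so (-1884/1331) = (778/1331).
Factor out 2: 778 = 2·389. Since 1331 ≡ 3 (mod 8), (2/1331) = -1. Now have -(389/1331).
389 ≡ 1 (mod 4), so quadratic reciprocity gives (389/1331) = (1331/389). Reduce: 1331 ≡ 164 (mod 389). Now have -(164/389).
Factor out 2: 164 = 2^2·41. Since 389 ≡ 5 (mod 8), (2/389) = -1, and (2/389)^2 = +1. Now have -(41/389).
41 ≡ 1 (mod 4), so quadratic reciprocity gives (41/389) = (389/41). Reduce: 389 ≡ 20 (mod 41). Now have -(20/41).
Factor out 2: 20 = 2^2·5. Since 41 ≡ 1 (mod 8), (2/41) = +1, and (2/41)^2 = +1. Now have -(5/41).
5 ≡ 1 (mod 4), so quadratic reciprocity gives (5/41) = (41/5). Reduce: 41 ≡ 1 (mod 5). Now have -(1/5).
(1/5) = 1. Collecting the sign factors: -1.

-1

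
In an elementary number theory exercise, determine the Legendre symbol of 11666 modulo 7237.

Reduce the numerator: 11666 ≡ 4429 (mod 7237), so (11666/7237) = (4429/7237).
4429 ≡ 1 (mod 4), so quadratic reciprocity gives (4429/7237) = (7237/4429). Reduce: 7237 ≡ 2808 (mod 4429). Now have (2808/4429).
Factor out 2: 2808 = 2^3·351. Since 4429 ≡ 5 (mod 8), (2/4429) = -1, and (2/4429)^3 = -1. Now have -(351/4429).
4429 ≡ 1 (mod 4), so quadratic reciprocity gives (351/4429) = (4429/351). Reduce: 4429 ≡ 217 (mod 351). Now have -(217/351).
217 ≡ 1 (mod 4), so quadratic reciprocity gives (217/351) = (351/217). Reduce: 351 ≡ 134 (mod 217). Now have -(134/217).
Factor out 2: 134 = 2·67. Since 217 ≡ 1 (mod 8), (2/217) = +1. Now have -(67/217).
217 ≡ 1 (mod 4), so quadratic reciprocity gives (67/217) = (217/67). Reduce: 217 ≡ 16 (mod 67). Now have -(16/67).
Factor out 2: 16 = 2^4. Since 67 ≡ 3 (mod 8), (2/67) = -1, and (2/67)^4 = +1. Now have -(1/67).
(1/67) = 1. Collecting the sign factors: -1.

-1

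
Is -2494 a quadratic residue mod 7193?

no

Pull out -1: (-2494/7193) = (-1/7193)·(2494/7193). Since 7193 ≡ 1 (mod 4), (-1/7193) = +1. Now have (2494/7193).
Factor out 2: 2494 = 2·1247. Since 7193 ≡ 1 (mod 8), (2/7193) = +1. Now have (1247/7193).
7193 ≡ 1 (mod 4), so quadratic reciprocity gives (1247/7193) = (7193/1247). Reduce: 7193 ≡ 958 (mod 1247). Now have (958/1247).
Factor out 2: 958 = 2·479. Since 1247 ≡ 7 (mod 8), (2/1247) = +1. Now have (479/1247).
Both 479 ≡ 3 and 1247 ≡ 3 (mod 4), so reciprocity gives (479/1247) = -(1247/479). Reduce: 1247 ≡ 289 (mod 479). Now have -(289/479).
289 ≡ 1 (mod 4), so quadratic reciprocity gives (289/479) = (479/289). Reduce: 479 ≡ 190 (mod 289). Now have -(190/289).
Factor out 2: 190 = 2·95. Since 289 ≡ 1 (mod 8), (2/289) = +1. Now have -(95/289).
289 ≡ 1 (mod 4), so quadratic reciprocity gives (95/289) = (289/95). Reduce: 289 ≡ 4 (mod 95). Now have -(4/95).
Factor out 2: 4 = 2^2. Since 95 ≡ 7 (mod 8), (2/95) = +1, and (2/95)^2 = +1. Now have -(1/95).
(1/95) = 1. Collecting the sign factors: -1.
(-2494/7193) = -1, and 7193 is prime, so -2494 is not a quadratic residue mod 7193.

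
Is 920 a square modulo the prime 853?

(920/853)
  = (67/853)    [920 ≡ 67 mod 853]
  = (853/67)    [QR: 853 ≡ 1 mod 4, sign kept]
  = (49/67)    [853 ≡ 49 mod 67]
  = (67/49)    [QR: 49 ≡ 1 mod 4, sign kept]
  = (18/49)    [67 ≡ 18 mod 49]
  = (9/49)    [49 ≡ 1 mod 8 ⇒ (2/49) = +1]
  = (49/9)    [QR: 9 ≡ 1 mod 4, sign kept]
  = (4/9)    [49 ≡ 4 mod 9]
  = (1/9)    [9 ≡ 1 mod 8 ⇒ (2/9)^2 = +1]
  = 1    [(1/9) = 1]
(920/853) = 1, and 853 is prime, so 920 is a quadratic residue mod 853.

yes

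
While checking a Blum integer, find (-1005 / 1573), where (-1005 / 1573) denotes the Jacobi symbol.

1

(-1005 / 1573)
  = (568 / 1573)    [-1005 ≡ 568 mod 1573]
  = -(71 / 1573)    [1573 ≡ 5 mod 8 ⇒ (2 / 1573)^3 = -1]
  = -(1573 / 71)    [QR: 1573 ≡ 1 mod 4, sign kept]
  = -(11 / 71)    [1573 ≡ 11 mod 71]
  = (71 / 11)    [QR: both ≡ 3 mod 4, sign flips]
  = (5 / 11)    [71 ≡ 5 mod 11]
  = (11 / 5)    [QR: 5 ≡ 1 mod 4, sign kept]
  = (1 / 5)    [11 ≡ 1 mod 5]
  = 1    [(1 / 5) = 1]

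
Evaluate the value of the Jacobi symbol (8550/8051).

-1

Reduce the numerator: 8550 ≡ 499 (mod 8051), so (8550/8051) = (499/8051).
Both 499 ≡ 3 and 8051 ≡ 3 (mod 4), so reciprocity gives (499/8051) = -(8051/499). Reduce: 8051 ≡ 67 (mod 499). Now have -(67/499).
Both 67 ≡ 3 and 499 ≡ 3 (mod 4), so reciprocity gives (67/499) = -(499/67). Reduce: 499 ≡ 30 (mod 67). Now have (30/67).
Factor out 2: 30 = 2·15. Since 67 ≡ 3 (mod 8), (2/67) = -1. Now have -(15/67).
Both 15 ≡ 3 and 67 ≡ 3 (mod 4), so reciprocity gives (15/67) = -(67/15). Reduce: 67 ≡ 7 (mod 15). Now have (7/15).
Both 7 ≡ 3 and 15 ≡ 3 (mod 4), so reciprocity gives (7/15) = -(15/7). Reduce: 15 ≡ 1 (mod 7). Now have -(1/7).
(1/7) = 1. Collecting the sign factors: -1.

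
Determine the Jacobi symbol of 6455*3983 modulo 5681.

-1

By multiplicativity, (6455·3983 / 5681) = (6455 / 5681)·(3983 / 5681).
First factor (6455 / 5681):
(6455 / 5681)
  = (774 / 5681)    [6455 ≡ 774 mod 5681]
  = (387 / 5681)    [5681 ≡ 1 mod 8 ⇒ (2 / 5681) = +1]
  = (5681 / 387)    [QR: 5681 ≡ 1 mod 4, sign kept]
  = (263 / 387)    [5681 ≡ 263 mod 387]
  = -(387 / 263)    [QR: both ≡ 3 mod 4, sign flips]
  = -(124 / 263)    [387 ≡ 124 mod 263]
  = -(31 / 263)    [263 ≡ 7 mod 8 ⇒ (2 / 263)^2 = +1]
  = (263 / 31)    [QR: both ≡ 3 mod 4, sign flips]
  = (15 / 31)    [263 ≡ 15 mod 31]
  = -(31 / 15)    [QR: both ≡ 3 mod 4, sign flips]
  = -(1 / 15)    [31 ≡ 1 mod 15]
  = -1    [(1 / 15) = 1]
Second factor (3983 / 5681):
(3983 / 5681)
  = (5681 / 3983)    [QR: 5681 ≡ 1 mod 4, sign kept]
  = (1698 / 3983)    [5681 ≡ 1698 mod 3983]
  = (849 / 3983)    [3983 ≡ 7 mod 8 ⇒ (2 / 3983) = +1]
  = (3983 / 849)    [QR: 849 ≡ 1 mod 4, sign kept]
  = (587 / 849)    [3983 ≡ 587 mod 849]
  = (849 / 587)    [QR: 849 ≡ 1 mod 4, sign kept]
  = (262 / 587)    [849 ≡ 262 mod 587]
  = -(131 / 587)    [587 ≡ 3 mod 8 ⇒ (2 / 587) = -1]
  = (587 / 131)    [QR: both ≡ 3 mod 4, sign flips]
  = (63 / 131)    [587 ≡ 63 mod 131]
  = -(131 / 63)    [QR: both ≡ 3 mod 4, sign flips]
  = -(5 / 63)    [131 ≡ 5 mod 63]
  = -(63 / 5)    [QR: 5 ≡ 1 mod 4, sign kept]
  = -(3 / 5)    [63 ≡ 3 mod 5]
  = -(5 / 3)    [QR: 5 ≡ 1 mod 4, sign kept]
  = -(2 / 3)    [5 ≡ 2 mod 3]
  = (1 / 3)    [3 ≡ 3 mod 8 ⇒ (2 / 3) = -1]
  = 1    [(1 / 3) = 1]
Product: (-1)·(1) = -1.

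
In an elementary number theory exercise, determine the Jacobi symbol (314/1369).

1

(314/1369)
  = (157/1369)    [1369 ≡ 1 mod 8 ⇒ (2/1369) = +1]
  = (1369/157)    [QR: 157 ≡ 1 mod 4, sign kept]
  = (113/157)    [1369 ≡ 113 mod 157]
  = (157/113)    [QR: 113 ≡ 1 mod 4, sign kept]
  = (44/113)    [157 ≡ 44 mod 113]
  = (11/113)    [113 ≡ 1 mod 8 ⇒ (2/113)^2 = +1]
  = (113/11)    [QR: 113 ≡ 1 mod 4, sign kept]
  = (3/11)    [113 ≡ 3 mod 11]
  = -(11/3)    [QR: both ≡ 3 mod 4, sign flips]
  = -(2/3)    [11 ≡ 2 mod 3]
  = (1/3)    [3 ≡ 3 mod 8 ⇒ (2/3) = -1]
  = 1    [(1/3) = 1]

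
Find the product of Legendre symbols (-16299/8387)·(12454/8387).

By multiplicativity, (-16299·12454/8387) = (-16299/8387)·(12454/8387).
First factor (-16299/8387):
Pull out -1: (-16299/8387) = (-1/8387)·(16299/8387). Since 8387 ≡ 3 (mod 4), (-1/8387) = -1. Now have -(16299/8387).
Reduce the numerator: 16299 ≡ 7912 (mod 8387), so (16299/8387) = (7912/8387).
Factor out 2: 7912 = 2^3·989. Since 8387 ≡ 3 (mod 8), (2/8387) = -1, and (2/8387)^3 = -1. Now have (989/8387).
989 ≡ 1 (mod 4), so quadratic reciprocity gives (989/8387) = (8387/989). Reduce: 8387 ≡ 475 (mod 989). Now have (475/989).
989 ≡ 1 (mod 4), so quadratic reciprocity gives (475/989) = (989/475). Reduce: 989 ≡ 39 (mod 475). Now have (39/475).
Both 39 ≡ 3 and 475 ≡ 3 (mod 4), so reciprocity gives (39/475) = -(475/39). Reduce: 475 ≡ 7 (mod 39). Now have -(7/39).
Both 7 ≡ 3 and 39 ≡ 3 (mod 4), so reciprocity gives (7/39) = -(39/7). Reduce: 39 ≡ 4 (mod 7). Now have (4/7).
Factor out 2: 4 = 2^2. Since 7 ≡ 7 (mod 8), (2/7) = +1, and (2/7)^2 = +1. Now have (1/7).
(1/7) = 1. Collecting the sign factors: 1.
Second factor (12454/8387):
Reduce the numerator: 12454 ≡ 4067 (mod 8387), so (12454/8387) = (4067/8387).
Both 4067 ≡ 3 and 8387 ≡ 3 (mod 4), so reciprocity gives (4067/8387) = -(8387/4067). Reduce: 8387 ≡ 253 (mod 4067). Now have -(253/4067).
253 ≡ 1 (mod 4), so quadratic reciprocity gives (253/4067) = (4067/253). Reduce: 4067 ≡ 19 (mod 253). Now have -(19/253).
253 ≡ 1 (mod 4), so quadratic reciprocity gives (19/253) = (253/19). Reduce: 253 ≡ 6 (mod 19). Now have -(6/19).
Factor out 2: 6 = 2·3. Since 19 ≡ 3 (mod 8), (2/19) = -1. Now have (3/19).
Both 3 ≡ 3 and 19 ≡ 3 (mod 4), so reciprocity gives (3/19) = -(19/3). Reduce: 19 ≡ 1 (mod 3). Now have -(1/3).
(1/3) = 1. Collecting the sign factors: -1.
Product: (1)·(-1) = -1.

-1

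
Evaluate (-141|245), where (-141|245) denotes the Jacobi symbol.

(-141|245)
  = (141|245)    [245 ≡ 1 mod 4 ⇒ (-1|245) = +1]
  = (245|141)    [QR: 141 ≡ 1 mod 4, sign kept]
  = (104|141)    [245 ≡ 104 mod 141]
  = -(13|141)    [141 ≡ 5 mod 8 ⇒ (2|141)^3 = -1]
  = -(141|13)    [QR: 13 ≡ 1 mod 4, sign kept]
  = -(11|13)    [141 ≡ 11 mod 13]
  = -(13|11)    [QR: 13 ≡ 1 mod 4, sign kept]
  = -(2|11)    [13 ≡ 2 mod 11]
  = (1|11)    [11 ≡ 3 mod 8 ⇒ (2|11) = -1]
  = 1    [(1|11) = 1]

1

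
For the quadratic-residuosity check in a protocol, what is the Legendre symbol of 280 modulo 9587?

-1

(280/9587)
  = -(35/9587)    [9587 ≡ 3 mod 8 ⇒ (2/9587)^3 = -1]
  = (9587/35)    [QR: both ≡ 3 mod 4, sign flips]
  = (32/35)    [9587 ≡ 32 mod 35]
  = -(1/35)    [35 ≡ 3 mod 8 ⇒ (2/35)^5 = -1]
  = -1    [(1/35) = 1]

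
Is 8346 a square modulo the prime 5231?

no

(8346/5231)
  = (3115/5231)    [8346 ≡ 3115 mod 5231]
  = -(5231/3115)    [QR: both ≡ 3 mod 4, sign flips]
  = -(2116/3115)    [5231 ≡ 2116 mod 3115]
  = -(529/3115)    [3115 ≡ 3 mod 8 ⇒ (2/3115)^2 = +1]
  = -(3115/529)    [QR: 529 ≡ 1 mod 4, sign kept]
  = -(470/529)    [3115 ≡ 470 mod 529]
  = -(235/529)    [529 ≡ 1 mod 8 ⇒ (2/529) = +1]
  = -(529/235)    [QR: 529 ≡ 1 mod 4, sign kept]
  = -(59/235)    [529 ≡ 59 mod 235]
  = (235/59)    [QR: both ≡ 3 mod 4, sign flips]
  = (58/59)    [235 ≡ 58 mod 59]
  = -(29/59)    [59 ≡ 3 mod 8 ⇒ (2/59) = -1]
  = -(59/29)    [QR: 29 ≡ 1 mod 4, sign kept]
  = -(1/29)    [59 ≡ 1 mod 29]
  = -1    [(1/29) = 1]
The Legendre symbol is -1, so x^2 ≡ 8346 (mod 5231) has no solution.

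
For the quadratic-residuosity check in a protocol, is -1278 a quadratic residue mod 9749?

(-1278/9749)
  = (1278/9749)    [9749 ≡ 1 mod 4 ⇒ (-1/9749) = +1]
  = -(639/9749)    [9749 ≡ 5 mod 8 ⇒ (2/9749) = -1]
  = -(9749/639)    [QR: 9749 ≡ 1 mod 4, sign kept]
  = -(164/639)    [9749 ≡ 164 mod 639]
  = -(41/639)    [639 ≡ 7 mod 8 ⇒ (2/639)^2 = +1]
  = -(639/41)    [QR: 41 ≡ 1 mod 4, sign kept]
  = -(24/41)    [639 ≡ 24 mod 41]
  = -(3/41)    [41 ≡ 1 mod 8 ⇒ (2/41)^3 = +1]
  = -(41/3)    [QR: 41 ≡ 1 mod 4, sign kept]
  = -(2/3)    [41 ≡ 2 mod 3]
  = (1/3)    [3 ≡ 3 mod 8 ⇒ (2/3) = -1]
  = 1    [(1/3) = 1]
The Legendre symbol is 1, so x^2 ≡ -1278 (mod 9749) has solution.

yes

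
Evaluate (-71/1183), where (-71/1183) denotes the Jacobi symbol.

-1

Pull out -1: (-71/1183) = (-1/1183)·(71/1183). Since 1183 ≡ 3 (mod 4), (-1/1183) = -1. Now have -(71/1183).
Both 71 ≡ 3 and 1183 ≡ 3 (mod 4), so reciprocity gives (71/1183) = -(1183/71). Reduce: 1183 ≡ 47 (mod 71). Now have (47/71).
Both 47 ≡ 3 and 71 ≡ 3 (mod 4), so reciprocity gives (47/71) = -(71/47). Reduce: 71 ≡ 24 (mod 47). Now have -(24/47).
Factor out 2: 24 = 2^3·3. Since 47 ≡ 7 (mod 8), (2/47) = +1, and (2/47)^3 = +1. Now have -(3/47).
Both 3 ≡ 3 and 47 ≡ 3 (mod 4), so reciprocity gives (3/47) = -(47/3). Reduce: 47 ≡ 2 (mod 3). Now have (2/3).
Factor out 2: 2 = 2. Since 3 ≡ 3 (mod 8), (2/3) = -1. Now have -(1/3).
(1/3) = 1. Collecting the sign factors: -1.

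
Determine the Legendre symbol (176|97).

(176|97)
  = (79|97)    [176 ≡ 79 mod 97]
  = (97|79)    [QR: 97 ≡ 1 mod 4, sign kept]
  = (18|79)    [97 ≡ 18 mod 79]
  = (9|79)    [79 ≡ 7 mod 8 ⇒ (2|79) = +1]
  = (79|9)    [QR: 9 ≡ 1 mod 4, sign kept]
  = (7|9)    [79 ≡ 7 mod 9]
  = (9|7)    [QR: 9 ≡ 1 mod 4, sign kept]
  = (2|7)    [9 ≡ 2 mod 7]
  = (1|7)    [7 ≡ 7 mod 8 ⇒ (2|7) = +1]
  = 1    [(1|7) = 1]

1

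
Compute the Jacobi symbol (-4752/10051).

1

(-4752/10051)
  = (5299/10051)    [-4752 ≡ 5299 mod 10051]
  = -(10051/5299)    [QR: both ≡ 3 mod 4, sign flips]
  = -(4752/5299)    [10051 ≡ 4752 mod 5299]
  = -(297/5299)    [5299 ≡ 3 mod 8 ⇒ (2/5299)^4 = +1]
  = -(5299/297)    [QR: 297 ≡ 1 mod 4, sign kept]
  = -(250/297)    [5299 ≡ 250 mod 297]
  = -(125/297)    [297 ≡ 1 mod 8 ⇒ (2/297) = +1]
  = -(297/125)    [QR: 125 ≡ 1 mod 4, sign kept]
  = -(47/125)    [297 ≡ 47 mod 125]
  = -(125/47)    [QR: 125 ≡ 1 mod 4, sign kept]
  = -(31/47)    [125 ≡ 31 mod 47]
  = (47/31)    [QR: both ≡ 3 mod 4, sign flips]
  = (16/31)    [47 ≡ 16 mod 31]
  = (1/31)    [31 ≡ 7 mod 8 ⇒ (2/31)^4 = +1]
  = 1    [(1/31) = 1]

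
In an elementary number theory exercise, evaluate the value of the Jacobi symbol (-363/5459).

(-363/5459)
  = -(363/5459)    [5459 ≡ 3 mod 4 ⇒ (-1/5459) = -1]
  = (5459/363)    [QR: both ≡ 3 mod 4, sign flips]
  = (14/363)    [5459 ≡ 14 mod 363]
  = -(7/363)    [363 ≡ 3 mod 8 ⇒ (2/363) = -1]
  = (363/7)    [QR: both ≡ 3 mod 4, sign flips]
  = (6/7)    [363 ≡ 6 mod 7]
  = (3/7)    [7 ≡ 7 mod 8 ⇒ (2/7) = +1]
  = -(7/3)    [QR: both ≡ 3 mod 4, sign flips]
  = -(1/3)    [7 ≡ 1 mod 3]
  = -1    [(1/3) = 1]

-1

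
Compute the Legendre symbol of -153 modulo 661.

(-153 / 661)
  = (508 / 661)    [-153 ≡ 508 mod 661]
  = (127 / 661)    [661 ≡ 5 mod 8 ⇒ (2 / 661)^2 = +1]
  = (661 / 127)    [QR: 661 ≡ 1 mod 4, sign kept]
  = (26 / 127)    [661 ≡ 26 mod 127]
  = (13 / 127)    [127 ≡ 7 mod 8 ⇒ (2 / 127) = +1]
  = (127 / 13)    [QR: 13 ≡ 1 mod 4, sign kept]
  = (10 / 13)    [127 ≡ 10 mod 13]
  = -(5 / 13)    [13 ≡ 5 mod 8 ⇒ (2 / 13) = -1]
  = -(13 / 5)    [QR: 5 ≡ 1 mod 4, sign kept]
  = -(3 / 5)    [13 ≡ 3 mod 5]
  = -(5 / 3)    [QR: 5 ≡ 1 mod 4, sign kept]
  = -(2 / 3)    [5 ≡ 2 mod 3]
  = (1 / 3)    [3 ≡ 3 mod 8 ⇒ (2 / 3) = -1]
  = 1    [(1 / 3) = 1]

1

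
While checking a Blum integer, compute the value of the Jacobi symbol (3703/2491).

Reduce the numerator: 3703 ≡ 1212 (mod 2491), so (3703/2491) = (1212/2491).
Factor out 2: 1212 = 2^2·303. Since 2491 ≡ 3 (mod 8), (2/2491) = -1, and (2/2491)^2 = +1. Now have (303/2491).
Both 303 ≡ 3 and 2491 ≡ 3 (mod 4), so reciprocity gives (303/2491) = -(2491/303). Reduce: 2491 ≡ 67 (mod 303). Now have -(67/303).
Both 67 ≡ 3 and 303 ≡ 3 (mod 4), so reciprocity gives (67/303) = -(303/67). Reduce: 303 ≡ 35 (mod 67). Now have (35/67).
Both 35 ≡ 3 and 67 ≡ 3 (mod 4), so reciprocity gives (35/67) = -(67/35). Reduce: 67 ≡ 32 (mod 35). Now have -(32/35).
Factor out 2: 32 = 2^5. Since 35 ≡ 3 (mod 8), (2/35) = -1, and (2/35)^5 = -1. Now have (1/35).
(1/35) = 1. Collecting the sign factors: 1.

1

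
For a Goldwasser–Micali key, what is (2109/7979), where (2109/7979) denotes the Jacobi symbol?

2109 ≡ 1 (mod 4), so quadratic reciprocity gives (2109/7979) = (7979/2109). Reduce: 7979 ≡ 1652 (mod 2109). Now have (1652/2109).
Factor out 2: 1652 = 2^2·413. Since 2109 ≡ 5 (mod 8), (2/2109) = -1, and (2/2109)^2 = +1. Now have (413/2109).
413 ≡ 1 (mod 4), so quadratic reciprocity gives (413/2109) = (2109/413). Reduce: 2109 ≡ 44 (mod 413). Now have (44/413).
Factor out 2: 44 = 2^2·11. Since 413 ≡ 5 (mod 8), (2/413) = -1, and (2/413)^2 = +1. Now have (11/413).
413 ≡ 1 (mod 4), so quadratic reciprocity gives (11/413) = (413/11). Reduce: 413 ≡ 6 (mod 11). Now have (6/11).
Factor out 2: 6 = 2·3. Since 11 ≡ 3 (mod 8), (2/11) = -1. Now have -(3/11).
Both 3 ≡ 3 and 11 ≡ 3 (mod 4), so reciprocity gives (3/11) = -(11/3). Reduce: 11 ≡ 2 (mod 3). Now have (2/3).
Factor out 2: 2 = 2. Since 3 ≡ 3 (mod 8), (2/3) = -1. Now have -(1/3).
(1/3) = 1. Collecting the sign factors: -1.

-1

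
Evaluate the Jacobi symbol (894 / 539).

Reduce the numerator: 894 ≡ 355 (mod 539), so (894 / 539) = (355 / 539).
Both 355 ≡ 3 and 539 ≡ 3 (mod 4), so reciprocity gives (355 / 539) = -(539 / 355). Reduce: 539 ≡ 184 (mod 355). Now have -(184 / 355).
Factor out 2: 184 = 2^3·23. Since 355 ≡ 3 (mod 8), (2 / 355) = -1, and (2 / 355)^3 = -1. Now have (23 / 355).
Both 23 ≡ 3 and 355 ≡ 3 (mod 4), so reciprocity gives (23 / 355) = -(355 / 23). Reduce: 355 ≡ 10 (mod 23). Now have -(10 / 23).
Factor out 2: 10 = 2·5. Since 23 ≡ 7 (mod 8), (2 / 23) = +1. Now have -(5 / 23).
5 ≡ 1 (mod 4), so quadratic reciprocity gives (5 / 23) = (23 / 5). Reduce: 23 ≡ 3 (mod 5). Now have -(3 / 5).
5 ≡ 1 (mod 4), so quadratic reciprocity gives (3 / 5) = (5 / 3). Reduce: 5 ≡ 2 (mod 3). Now have -(2 / 3).
Factor out 2: 2 = 2. Since 3 ≡ 3 (mod 8), (2 / 3) = -1. Now have (1 / 3).
(1 / 3) = 1. Collecting the sign factors: 1.

1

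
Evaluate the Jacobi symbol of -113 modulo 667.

(-113|667)
  = -(113|667)    [667 ≡ 3 mod 4 ⇒ (-1|667) = -1]
  = -(667|113)    [QR: 113 ≡ 1 mod 4, sign kept]
  = -(102|113)    [667 ≡ 102 mod 113]
  = -(51|113)    [113 ≡ 1 mod 8 ⇒ (2|113) = +1]
  = -(113|51)    [QR: 113 ≡ 1 mod 4, sign kept]
  = -(11|51)    [113 ≡ 11 mod 51]
  = (51|11)    [QR: both ≡ 3 mod 4, sign flips]
  = (7|11)    [51 ≡ 7 mod 11]
  = -(11|7)    [QR: both ≡ 3 mod 4, sign flips]
  = -(4|7)    [11 ≡ 4 mod 7]
  = -(1|7)    [7 ≡ 7 mod 8 ⇒ (2|7)^2 = +1]
  = -1    [(1|7) = 1]

-1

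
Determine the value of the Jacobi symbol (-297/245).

(-297/245)
  = (193/245)    [-297 ≡ 193 mod 245]
  = (245/193)    [QR: 193 ≡ 1 mod 4, sign kept]
  = (52/193)    [245 ≡ 52 mod 193]
  = (13/193)    [193 ≡ 1 mod 8 ⇒ (2/193)^2 = +1]
  = (193/13)    [QR: 13 ≡ 1 mod 4, sign kept]
  = (11/13)    [193 ≡ 11 mod 13]
  = (13/11)    [QR: 13 ≡ 1 mod 4, sign kept]
  = (2/11)    [13 ≡ 2 mod 11]
  = -(1/11)    [11 ≡ 3 mod 8 ⇒ (2/11) = -1]
  = -1    [(1/11) = 1]

-1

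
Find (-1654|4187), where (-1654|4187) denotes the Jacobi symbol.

1

Pull out -1: (-1654|4187) = (-1|4187)·(1654|4187). Since 4187 ≡ 3 (mod 4), (-1|4187) = -1. Now have -(1654|4187).
Factor out 2: 1654 = 2·827. Since 4187 ≡ 3 (mod 8), (2|4187) = -1. Now have (827|4187).
Both 827 ≡ 3 and 4187 ≡ 3 (mod 4), so reciprocity gives (827|4187) = -(4187|827). Reduce: 4187 ≡ 52 (mod 827). Now have -(52|827).
Factor out 2: 52 = 2^2·13. Since 827 ≡ 3 (mod 8), (2|827) = -1, and (2|827)^2 = +1. Now have -(13|827).
13 ≡ 1 (mod 4), so quadratic reciprocity gives (13|827) = (827|13). Reduce: 827 ≡ 8 (mod 13). Now have -(8|13).
Factor out 2: 8 = 2^3. Since 13 ≡ 5 (mod 8), (2|13) = -1, and (2|13)^3 = -1. Now have (1|13).
(1|13) = 1. Collecting the sign factors: 1.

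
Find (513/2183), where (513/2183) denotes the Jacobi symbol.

-1

513 ≡ 1 (mod 4), so quadratic reciprocity gives (513/2183) = (2183/513). Reduce: 2183 ≡ 131 (mod 513). Now have (131/513).
513 ≡ 1 (mod 4), so quadratic reciprocity gives (131/513) = (513/131). Reduce: 513 ≡ 120 (mod 131). Now have (120/131).
Factor out 2: 120 = 2^3·15. Since 131 ≡ 3 (mod 8), (2/131) = -1, and (2/131)^3 = -1. Now have -(15/131).
Both 15 ≡ 3 and 131 ≡ 3 (mod 4), so reciprocity gives (15/131) = -(131/15). Reduce: 131 ≡ 11 (mod 15). Now have (11/15).
Both 11 ≡ 3 and 15 ≡ 3 (mod 4), so reciprocity gives (11/15) = -(15/11). Reduce: 15 ≡ 4 (mod 11). Now have -(4/11).
Factor out 2: 4 = 2^2. Since 11 ≡ 3 (mod 8), (2/11) = -1, and (2/11)^2 = +1. Now have -(1/11).
(1/11) = 1. Collecting the sign factors: -1.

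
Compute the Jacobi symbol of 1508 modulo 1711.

Factor out 2: 1508 = 2^2·377. Since 1711 ≡ 7 (mod 8), (2 / 1711) = +1, and (2 / 1711)^2 = +1. Now have (377 / 1711).
377 ≡ 1 (mod 4), so quadratic reciprocity gives (377 / 1711) = (1711 / 377). Reduce: 1711 ≡ 203 (mod 377). Now have (203 / 377).
377 ≡ 1 (mod 4), so quadratic reciprocity gives (203 / 377) = (377 / 203). Reduce: 377 ≡ 174 (mod 203). Now have (174 / 203).
Factor out 2: 174 = 2·87. Since 203 ≡ 3 (mod 8), (2 / 203) = -1. Now have -(87 / 203).
Both 87 ≡ 3 and 203 ≡ 3 (mod 4), so reciprocity gives (87 / 203) = -(203 / 87). Reduce: 203 ≡ 29 (mod 87). Now have (29 / 87).
29 ≡ 1 (mod 4), so quadratic reciprocity gives (29 / 87) = (87 / 29). Reduce: 87 ≡ 0 (mod 29). Now have (0 / 29).
The numerator is now 0 with denominator 29 > 1: the symbol is 0.

0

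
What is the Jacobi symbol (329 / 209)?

Reduce the numerator: 329 ≡ 120 (mod 209), so (329 / 209) = (120 / 209).
Factor out 2: 120 = 2^3·15. Since 209 ≡ 1 (mod 8), (2 / 209) = +1, and (2 / 209)^3 = +1. Now have (15 / 209).
209 ≡ 1 (mod 4), so quadratic reciprocity gives (15 / 209) = (209 / 15). Reduce: 209 ≡ 14 (mod 15). Now have (14 / 15).
Factor out 2: 14 = 2·7. Since 15 ≡ 7 (mod 8), (2 / 15) = +1. Now have (7 / 15).
Both 7 ≡ 3 and 15 ≡ 3 (mod 4), so reciprocity gives (7 / 15) = -(15 / 7). Reduce: 15 ≡ 1 (mod 7). Now have -(1 / 7).
(1 / 7) = 1. Collecting the sign factors: -1.

-1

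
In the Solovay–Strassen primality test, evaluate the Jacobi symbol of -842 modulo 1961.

1

(-842/1961)
  = (1119/1961)    [-842 ≡ 1119 mod 1961]
  = (1961/1119)    [QR: 1961 ≡ 1 mod 4, sign kept]
  = (842/1119)    [1961 ≡ 842 mod 1119]
  = (421/1119)    [1119 ≡ 7 mod 8 ⇒ (2/1119) = +1]
  = (1119/421)    [QR: 421 ≡ 1 mod 4, sign kept]
  = (277/421)    [1119 ≡ 277 mod 421]
  = (421/277)    [QR: 277 ≡ 1 mod 4, sign kept]
  = (144/277)    [421 ≡ 144 mod 277]
  = (9/277)    [277 ≡ 5 mod 8 ⇒ (2/277)^4 = +1]
  = (277/9)    [QR: 9 ≡ 1 mod 4, sign kept]
  = (7/9)    [277 ≡ 7 mod 9]
  = (9/7)    [QR: 9 ≡ 1 mod 4, sign kept]
  = (2/7)    [9 ≡ 2 mod 7]
  = (1/7)    [7 ≡ 7 mod 8 ⇒ (2/7) = +1]
  = 1    [(1/7) = 1]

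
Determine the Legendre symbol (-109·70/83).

-1

By multiplicativity, (-109·70/83) = (-109/83)·(70/83).
First factor (-109/83):
(-109/83)
  = (57/83)    [-109 ≡ 57 mod 83]
  = (83/57)    [QR: 57 ≡ 1 mod 4, sign kept]
  = (26/57)    [83 ≡ 26 mod 57]
  = (13/57)    [57 ≡ 1 mod 8 ⇒ (2/57) = +1]
  = (57/13)    [QR: 13 ≡ 1 mod 4, sign kept]
  = (5/13)    [57 ≡ 5 mod 13]
  = (13/5)    [QR: 5 ≡ 1 mod 4, sign kept]
  = (3/5)    [13 ≡ 3 mod 5]
  = (5/3)    [QR: 5 ≡ 1 mod 4, sign kept]
  = (2/3)    [5 ≡ 2 mod 3]
  = -(1/3)    [3 ≡ 3 mod 8 ⇒ (2/3) = -1]
  = -1    [(1/3) = 1]
Second factor (70/83):
(70/83)
  = -(35/83)    [83 ≡ 3 mod 8 ⇒ (2/83) = -1]
  = (83/35)    [QR: both ≡ 3 mod 4, sign flips]
  = (13/35)    [83 ≡ 13 mod 35]
  = (35/13)    [QR: 13 ≡ 1 mod 4, sign kept]
  = (9/13)    [35 ≡ 9 mod 13]
  = (13/9)    [QR: 9 ≡ 1 mod 4, sign kept]
  = (4/9)    [13 ≡ 4 mod 9]
  = (1/9)    [9 ≡ 1 mod 8 ⇒ (2/9)^2 = +1]
  = 1    [(1/9) = 1]
Product: (-1)·(1) = -1.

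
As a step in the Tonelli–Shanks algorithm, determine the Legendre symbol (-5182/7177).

1

Pull out -1: (-5182/7177) = (-1/7177)·(5182/7177). Since 7177 ≡ 1 (mod 4), (-1/7177) = +1. Now have (5182/7177).
Factor out 2: 5182 = 2·2591. Since 7177 ≡ 1 (mod 8), (2/7177) = +1. Now have (2591/7177).
7177 ≡ 1 (mod 4), so quadratic reciprocity gives (2591/7177) = (7177/2591). Reduce: 7177 ≡ 1995 (mod 2591). Now have (1995/2591).
Both 1995 ≡ 3 and 2591 ≡ 3 (mod 4), so reciprocity gives (1995/2591) = -(2591/1995). Reduce: 2591 ≡ 596 (mod 1995). Now have -(596/1995).
Factor out 2: 596 = 2^2·149. Since 1995 ≡ 3 (mod 8), (2/1995) = -1, and (2/1995)^2 = +1. Now have -(149/1995).
149 ≡ 1 (mod 4), so quadratic reciprocity gives (149/1995) = (1995/149). Reduce: 1995 ≡ 58 (mod 149). Now have -(58/149).
Factor out 2: 58 = 2·29. Since 149 ≡ 5 (mod 8), (2/149) = -1. Now have (29/149).
29 ≡ 1 (mod 4), so quadratic reciprocity gives (29/149) = (149/29). Reduce: 149 ≡ 4 (mod 29). Now have (4/29).
Factor out 2: 4 = 2^2. Since 29 ≡ 5 (mod 8), (2/29) = -1, and (2/29)^2 = +1. Now have (1/29).
(1/29) = 1. Collecting the sign factors: 1.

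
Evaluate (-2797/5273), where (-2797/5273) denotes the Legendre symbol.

-1

(-2797/5273)
  = (2797/5273)    [5273 ≡ 1 mod 4 ⇒ (-1/5273) = +1]
  = (5273/2797)    [QR: 2797 ≡ 1 mod 4, sign kept]
  = (2476/2797)    [5273 ≡ 2476 mod 2797]
  = (619/2797)    [2797 ≡ 5 mod 8 ⇒ (2/2797)^2 = +1]
  = (2797/619)    [QR: 2797 ≡ 1 mod 4, sign kept]
  = (321/619)    [2797 ≡ 321 mod 619]
  = (619/321)    [QR: 321 ≡ 1 mod 4, sign kept]
  = (298/321)    [619 ≡ 298 mod 321]
  = (149/321)    [321 ≡ 1 mod 8 ⇒ (2/321) = +1]
  = (321/149)    [QR: 149 ≡ 1 mod 4, sign kept]
  = (23/149)    [321 ≡ 23 mod 149]
  = (149/23)    [QR: 149 ≡ 1 mod 4, sign kept]
  = (11/23)    [149 ≡ 11 mod 23]
  = -(23/11)    [QR: both ≡ 3 mod 4, sign flips]
  = -(1/11)    [23 ≡ 1 mod 11]
  = -1    [(1/11) = 1]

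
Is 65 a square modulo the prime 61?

yes

(65/61)
  = (4/61)    [65 ≡ 4 mod 61]
  = (1/61)    [61 ≡ 5 mod 8 ⇒ (2/61)^2 = +1]
  = 1    [(1/61) = 1]
(65/61) = 1, and 61 is prime, so 65 is a quadratic residue mod 61.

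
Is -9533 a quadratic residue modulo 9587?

(-9533/9587)
  = (54/9587)    [-9533 ≡ 54 mod 9587]
  = -(27/9587)    [9587 ≡ 3 mod 8 ⇒ (2/9587) = -1]
  = (9587/27)    [QR: both ≡ 3 mod 4, sign flips]
  = (2/27)    [9587 ≡ 2 mod 27]
  = -(1/27)    [27 ≡ 3 mod 8 ⇒ (2/27) = -1]
  = -1    [(1/27) = 1]
The Legendre symbol is -1, so x^2 ≡ -9533 (mod 9587) has no solution.

no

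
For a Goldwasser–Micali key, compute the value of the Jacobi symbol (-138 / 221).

-1

(-138 / 221)
  = (138 / 221)    [221 ≡ 1 mod 4 ⇒ (-1 / 221) = +1]
  = -(69 / 221)    [221 ≡ 5 mod 8 ⇒ (2 / 221) = -1]
  = -(221 / 69)    [QR: 69 ≡ 1 mod 4, sign kept]
  = -(14 / 69)    [221 ≡ 14 mod 69]
  = (7 / 69)    [69 ≡ 5 mod 8 ⇒ (2 / 69) = -1]
  = (69 / 7)    [QR: 69 ≡ 1 mod 4, sign kept]
  = (6 / 7)    [69 ≡ 6 mod 7]
  = (3 / 7)    [7 ≡ 7 mod 8 ⇒ (2 / 7) = +1]
  = -(7 / 3)    [QR: both ≡ 3 mod 4, sign flips]
  = -(1 / 3)    [7 ≡ 1 mod 3]
  = -1    [(1 / 3) = 1]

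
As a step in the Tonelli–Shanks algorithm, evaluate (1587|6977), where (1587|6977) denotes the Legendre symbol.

6977 ≡ 1 (mod 4), so quadratic reciprocity gives (1587|6977) = (6977|1587). Reduce: 6977 ≡ 629 (mod 1587). Now have (629|1587).
629 ≡ 1 (mod 4), so quadratic reciprocity gives (629|1587) = (1587|629). Reduce: 1587 ≡ 329 (mod 629). Now have (329|629).
329 ≡ 1 (mod 4), so quadratic reciprocity gives (329|629) = (629|329). Reduce: 629 ≡ 300 (mod 329). Now have (300|329).
Factor out 2: 300 = 2^2·75. Since 329 ≡ 1 (mod 8), (2|329) = +1, and (2|329)^2 = +1. Now have (75|329).
329 ≡ 1 (mod 4), so quadratic reciprocity gives (75|329) = (329|75). Reduce: 329 ≡ 29 (mod 75). Now have (29|75).
29 ≡ 1 (mod 4), so quadratic reciprocity gives (29|75) = (75|29). Reduce: 75 ≡ 17 (mod 29). Now have (17|29).
17 ≡ 1 (mod 4), so quadratic reciprocity gives (17|29) = (29|17). Reduce: 29 ≡ 12 (mod 17). Now have (12|17).
Factor out 2: 12 = 2^2·3. Since 17 ≡ 1 (mod 8), (2|17) = +1, and (2|17)^2 = +1. Now have (3|17).
17 ≡ 1 (mod 4), so quadratic reciprocity gives (3|17) = (17|3). Reduce: 17 ≡ 2 (mod 3). Now have (2|3).
Factor out 2: 2 = 2. Since 3 ≡ 3 (mod 8), (2|3) = -1. Now have -(1|3).
(1|3) = 1. Collecting the sign factors: -1.

-1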